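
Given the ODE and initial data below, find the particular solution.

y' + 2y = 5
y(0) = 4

General solution: y = 5/2 + Ce^(-2x)
Applying y(0) = 4: C = 4 - 5/2 = 3/2
Particular solution: y = 5/2 + (3/2)e^(-2x)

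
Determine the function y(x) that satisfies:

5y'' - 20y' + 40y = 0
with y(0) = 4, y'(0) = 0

General solution: y = e^(2x)(C₁cos(2x) + C₂sin(2x))
Complex roots r = 2 ± 2i
Applying ICs: C₁ = 4, C₂ = -4
Particular solution: y = e^(2x)(4cos(2x) - 4sin(2x))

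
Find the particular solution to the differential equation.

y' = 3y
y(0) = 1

General solution: y = Ce^(3x)
Applying IC y(0) = 1:
Particular solution: y = e^(3x)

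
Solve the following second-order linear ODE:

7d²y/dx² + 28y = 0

Characteristic equation: 7r² + 28 = 0
Divide by 7: r² + 4 = 0
Roots: r = ±2i (complex conjugates)
General solution: y = C₁cos(2x) + C₂sin(2x)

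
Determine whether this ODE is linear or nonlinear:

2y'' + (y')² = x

Nonlinear ((y')² term)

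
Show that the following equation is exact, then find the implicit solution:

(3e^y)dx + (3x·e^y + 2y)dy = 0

Verify exactness: ∂M/∂y = ∂N/∂x ✓
Find F(x,y) such that ∂F/∂x = M, ∂F/∂y = N
Solution: 3x·e^y + y² = C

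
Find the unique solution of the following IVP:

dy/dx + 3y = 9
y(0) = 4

General solution: y = 3 + Ce^(-3x)
Applying y(0) = 4: C = 4 - 3 = 1
Particular solution: y = 3 + e^(-3x)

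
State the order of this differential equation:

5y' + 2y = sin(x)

The order is 1 (highest derivative is of order 1).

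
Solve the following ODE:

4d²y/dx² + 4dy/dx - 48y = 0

Characteristic equation: 4r² + 4r - 48 = 0
Divide by 4: r² + r - 12 = 0
Roots: r = 3, -4 (distinct real)
General solution: y = C₁e^(3x) + C₂e^(-4x)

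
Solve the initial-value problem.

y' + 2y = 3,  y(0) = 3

General solution: y = 3/2 + Ce^(-2x)
Applying y(0) = 3: C = 3 - 3/2 = 3/2
Particular solution: y = 3/2 + (3/2)e^(-2x)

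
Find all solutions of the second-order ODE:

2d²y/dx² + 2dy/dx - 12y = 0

Characteristic equation: 2r² + 2r - 12 = 0
Divide by 2: r² + r - 6 = 0
Roots: r = 2, -3 (distinct real)
General solution: y = C₁e^(2x) + C₂e^(-3x)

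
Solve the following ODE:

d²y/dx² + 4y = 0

Characteristic equation: r² + 4 = 0
Roots: r = ±2i (complex conjugates)
General solution: y = C₁cos(2x) + C₂sin(2x)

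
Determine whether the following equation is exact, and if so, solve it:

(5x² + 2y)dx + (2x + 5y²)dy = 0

Verify exactness: ∂M/∂y = ∂N/∂x ✓
Find F(x,y) such that ∂F/∂x = M, ∂F/∂y = N
Solution: 5x³/3 + 2xy + 5y³/3 = C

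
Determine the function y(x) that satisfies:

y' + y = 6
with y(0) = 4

General solution: y = 6 + Ce^(-x)
Applying y(0) = 4: C = 4 - 6 = -2
Particular solution: y = 6 - 2e^(-x)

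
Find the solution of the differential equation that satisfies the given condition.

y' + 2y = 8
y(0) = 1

General solution: y = 4 + Ce^(-2x)
Applying y(0) = 1: C = 1 - 4 = -3
Particular solution: y = 4 - 3e^(-2x)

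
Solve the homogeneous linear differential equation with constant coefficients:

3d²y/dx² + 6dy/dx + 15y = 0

Characteristic equation: 3r² + 6r + 15 = 0
Divide by 3: r² + 2r + 5 = 0
Roots: r = -1 ± 2i (complex conjugates)
General solution: y = e^(-x)(C₁cos(2x) + C₂sin(2x))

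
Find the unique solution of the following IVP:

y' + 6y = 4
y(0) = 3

General solution: y = 2/3 + Ce^(-6x)
Applying y(0) = 3: C = 3 - 2/3 = 7/3
Particular solution: y = 2/3 + (7/3)e^(-6x)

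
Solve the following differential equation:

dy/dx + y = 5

Using integrating factor method:

General solution: y = 5 + Ce^(-x)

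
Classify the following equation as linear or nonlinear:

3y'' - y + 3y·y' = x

Nonlinear (product y·y')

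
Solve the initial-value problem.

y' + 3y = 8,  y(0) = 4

General solution: y = 8/3 + Ce^(-3x)
Applying y(0) = 4: C = 4 - 8/3 = 4/3
Particular solution: y = 8/3 + (4/3)e^(-3x)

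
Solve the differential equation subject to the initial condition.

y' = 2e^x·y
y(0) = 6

General solution: y = Ce^(2e^x)
Applying IC y(0) = 6:
Particular solution: y = 6e^(2(e^x - 1))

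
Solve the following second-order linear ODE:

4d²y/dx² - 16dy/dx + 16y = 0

Characteristic equation: 4r² - 16r + 16 = 0
Divide by 4: r² - 4r + 4 = 0
Factored: (r - 2)² = 0
Repeated root: r = 2
General solution: y = (C₁ + C₂x)e^(2x)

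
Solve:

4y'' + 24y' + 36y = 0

Characteristic equation: 4r² + 24r + 36 = 0
Divide by 4: r² + 6r + 9 = 0
Factored: (r + 3)² = 0
Repeated root: r = -3
General solution: y = (C₁ + C₂x)e^(-3x)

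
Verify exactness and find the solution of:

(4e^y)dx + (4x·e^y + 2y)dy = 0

Verify exactness: ∂M/∂y = ∂N/∂x ✓
Find F(x,y) such that ∂F/∂x = M, ∂F/∂y = N
Solution: 4x·e^y + y² = C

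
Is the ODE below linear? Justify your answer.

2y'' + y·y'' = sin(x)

No. Nonlinear (y·y'' term)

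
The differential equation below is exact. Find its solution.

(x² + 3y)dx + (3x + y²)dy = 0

Verify exactness: ∂M/∂y = ∂N/∂x ✓
Find F(x,y) such that ∂F/∂x = M, ∂F/∂y = N
Solution: x³/3 + 3xy + y³/3 = C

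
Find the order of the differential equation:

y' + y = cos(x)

The order is 1 (highest derivative is of order 1).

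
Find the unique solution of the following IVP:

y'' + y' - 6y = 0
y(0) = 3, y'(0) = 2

General solution: y = C₁e^(2x) + C₂e^(-3x)
Applying ICs: C₁ = 11/5, C₂ = 4/5
Particular solution: y = (11/5)e^(2x) + (4/5)e^(-3x)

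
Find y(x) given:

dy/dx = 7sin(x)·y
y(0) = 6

General solution: y = Ce^(-7cos(x))
Applying IC y(0) = 6:
Particular solution: y = 6e^(7(1-cos(x)))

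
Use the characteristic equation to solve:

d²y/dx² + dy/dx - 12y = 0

Characteristic equation: r² + r - 12 = 0
Roots: r = 3, -4 (distinct real)
General solution: y = C₁e^(3x) + C₂e^(-4x)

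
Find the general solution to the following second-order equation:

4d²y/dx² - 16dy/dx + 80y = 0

Characteristic equation: 4r² - 16r + 80 = 0
Divide by 4: r² - 4r + 20 = 0
Roots: r = 2 ± 4i (complex conjugates)
General solution: y = e^(2x)(C₁cos(4x) + C₂sin(4x))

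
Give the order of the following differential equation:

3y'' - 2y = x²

The order is 2 (highest derivative is of order 2).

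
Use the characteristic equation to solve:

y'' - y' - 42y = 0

Characteristic equation: r² - r - 42 = 0
Roots: r = 7, -6 (distinct real)
General solution: y = C₁e^(7x) + C₂e^(-6x)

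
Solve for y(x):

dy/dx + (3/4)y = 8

Using integrating factor method:

General solution: y = 32/3 + Ce^(-3x/4)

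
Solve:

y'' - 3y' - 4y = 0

Characteristic equation: r² - 3r - 4 = 0
Roots: r = 4, -1 (distinct real)
General solution: y = C₁e^(4x) + C₂e^(-x)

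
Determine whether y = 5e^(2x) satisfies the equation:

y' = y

Verification:
y = 5e^(2x)
y' = 10e^(2x)
But y = 5e^(2x)
y' ≠ y — the derivative does not match

No, it is not a solution.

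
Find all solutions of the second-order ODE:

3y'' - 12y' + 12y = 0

Characteristic equation: 3r² - 12r + 12 = 0
Divide by 3: r² - 4r + 4 = 0
Factored: (r - 2)² = 0
Repeated root: r = 2
General solution: y = (C₁ + C₂x)e^(2x)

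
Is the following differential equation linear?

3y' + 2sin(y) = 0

No. Nonlinear (sin(y) is nonlinear in y)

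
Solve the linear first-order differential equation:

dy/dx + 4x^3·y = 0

Using integrating factor method:

General solution: y = Ce^(-x^4)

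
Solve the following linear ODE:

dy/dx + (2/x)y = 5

Using integrating factor method:

General solution: y = (5/3)x + Cx^(-2)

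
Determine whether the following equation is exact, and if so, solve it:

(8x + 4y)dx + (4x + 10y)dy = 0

Verify exactness: ∂M/∂y = ∂N/∂x ✓
Find F(x,y) such that ∂F/∂x = M, ∂F/∂y = N
Solution: 4x² + 4xy + 5y² = C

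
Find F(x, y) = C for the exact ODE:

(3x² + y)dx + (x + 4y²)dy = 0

Verify exactness: ∂M/∂y = ∂N/∂x ✓
Find F(x,y) such that ∂F/∂x = M, ∂F/∂y = N
Solution: x³ + xy + 4y³/3 = C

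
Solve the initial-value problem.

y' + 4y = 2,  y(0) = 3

General solution: y = 1/2 + Ce^(-4x)
Applying y(0) = 3: C = 3 - 1/2 = 5/2
Particular solution: y = 1/2 + (5/2)e^(-4x)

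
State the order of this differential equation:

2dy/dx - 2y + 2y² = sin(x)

The order is 1 (highest derivative is of order 1).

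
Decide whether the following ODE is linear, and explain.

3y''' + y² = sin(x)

Nonlinear (y² term)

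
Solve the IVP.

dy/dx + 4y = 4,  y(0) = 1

General solution: y = 1 + Ce^(-4x)
Applying y(0) = 1: C = 1 - 1 = 0
Particular solution: y = 1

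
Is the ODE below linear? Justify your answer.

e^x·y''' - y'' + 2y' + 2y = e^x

Yes. Linear (y and its derivatives appear to the first power only, no products of y terms)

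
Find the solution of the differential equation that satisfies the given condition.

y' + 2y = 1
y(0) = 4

General solution: y = 1/2 + Ce^(-2x)
Applying y(0) = 4: C = 4 - 1/2 = 7/2
Particular solution: y = 1/2 + (7/2)e^(-2x)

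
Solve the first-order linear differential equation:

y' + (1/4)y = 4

Using integrating factor method:

General solution: y = 16 + Ce^(-x/4)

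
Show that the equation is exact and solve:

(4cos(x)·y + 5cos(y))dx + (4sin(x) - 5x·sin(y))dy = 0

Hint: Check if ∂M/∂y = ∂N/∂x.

Verify exactness: ∂M/∂y = ∂N/∂x ✓
Find F(x,y) such that ∂F/∂x = M, ∂F/∂y = N
Solution: 4sin(x)·y + 5x·cos(y) = C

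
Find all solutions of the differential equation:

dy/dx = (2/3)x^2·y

Separating variables and integrating:
ln|y| = 2x^3/9 + C

General solution: y = Ce^(2x^3/9)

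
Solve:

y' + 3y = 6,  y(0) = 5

General solution: y = 2 + Ce^(-3x)
Applying y(0) = 5: C = 5 - 2 = 3
Particular solution: y = 2 + 3e^(-3x)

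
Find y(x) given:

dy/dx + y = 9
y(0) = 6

General solution: y = 9 + Ce^(-x)
Applying y(0) = 6: C = 6 - 9 = -3
Particular solution: y = 9 - 3e^(-x)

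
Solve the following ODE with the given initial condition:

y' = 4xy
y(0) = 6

General solution: y = Ce^(2x²)
Applying IC y(0) = 6:
Particular solution: y = 6e^(2x²)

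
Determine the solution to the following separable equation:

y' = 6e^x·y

Separating variables and integrating:
ln|y| = 6e^x + C

General solution: y = Ce^(6e^x)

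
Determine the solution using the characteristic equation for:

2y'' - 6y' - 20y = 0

Characteristic equation: 2r² - 6r - 20 = 0
Divide by 2: r² - 3r - 10 = 0
Roots: r = 5, -2 (distinct real)
General solution: y = C₁e^(5x) + C₂e^(-2x)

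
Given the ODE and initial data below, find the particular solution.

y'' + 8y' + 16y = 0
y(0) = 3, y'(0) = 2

General solution: y = (C₁ + C₂x)e^(-4x)
Repeated root r = -4
Applying ICs: C₁ = 3, C₂ = 14
Particular solution: y = (3 + 14x)e^(-4x)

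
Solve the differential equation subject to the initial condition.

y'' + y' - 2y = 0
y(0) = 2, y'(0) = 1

General solution: y = C₁e^x + C₂e^(-2x)
Applying ICs: C₁ = 5/3, C₂ = 1/3
Particular solution: y = (5/3)e^x + (1/3)e^(-2x)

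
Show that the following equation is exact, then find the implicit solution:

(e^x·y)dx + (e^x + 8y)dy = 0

Verify exactness: ∂M/∂y = ∂N/∂x ✓
Find F(x,y) such that ∂F/∂x = M, ∂F/∂y = N
Solution: e^x·y + 4y² = C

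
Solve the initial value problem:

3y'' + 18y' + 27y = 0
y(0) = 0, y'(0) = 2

General solution: y = (C₁ + C₂x)e^(-3x)
Repeated root r = -3
Applying ICs: C₁ = 0, C₂ = 2
Particular solution: y = 2xe^(-3x)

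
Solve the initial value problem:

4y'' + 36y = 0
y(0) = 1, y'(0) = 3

General solution: y = C₁cos(3x) + C₂sin(3x)
Complex roots r = ±3i
Applying ICs: C₁ = 1, C₂ = 1
Particular solution: y = cos(3x) + sin(3x)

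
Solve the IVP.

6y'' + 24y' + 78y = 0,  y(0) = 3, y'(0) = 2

General solution: y = e^(-2x)(C₁cos(3x) + C₂sin(3x))
Complex roots r = -2 ± 3i
Applying ICs: C₁ = 3, C₂ = 8/3
Particular solution: y = e^(-2x)(3cos(3x) + (8/3)sin(3x))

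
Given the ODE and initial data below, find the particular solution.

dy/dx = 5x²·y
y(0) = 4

General solution: y = Ce^(5x³/3)
Applying IC y(0) = 4:
Particular solution: y = 4e^(5x³/3)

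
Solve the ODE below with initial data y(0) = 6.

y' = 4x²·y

General solution: y = Ce^(4x³/3)
Applying IC y(0) = 6:
Particular solution: y = 6e^(4x³/3)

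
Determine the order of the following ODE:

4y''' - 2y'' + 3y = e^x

The order is 3 (highest derivative is of order 3).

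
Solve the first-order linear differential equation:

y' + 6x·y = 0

Using integrating factor method:

General solution: y = Ce^(-3x^2)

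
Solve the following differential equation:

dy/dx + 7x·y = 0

Using integrating factor method:

General solution: y = Ce^(-7x^2/2)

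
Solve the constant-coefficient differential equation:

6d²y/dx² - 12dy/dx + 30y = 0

Characteristic equation: 6r² - 12r + 30 = 0
Divide by 6: r² - 2r + 5 = 0
Roots: r = 1 ± 2i (complex conjugates)
General solution: y = e^x(C₁cos(2x) + C₂sin(2x))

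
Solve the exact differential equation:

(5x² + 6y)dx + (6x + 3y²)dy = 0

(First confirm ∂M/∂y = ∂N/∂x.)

Verify exactness: ∂M/∂y = ∂N/∂x ✓
Find F(x,y) such that ∂F/∂x = M, ∂F/∂y = N
Solution: 5x³/3 + 6xy + y³ = C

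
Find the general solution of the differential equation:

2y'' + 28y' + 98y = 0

Characteristic equation: 2r² + 28r + 98 = 0
Divide by 2: r² + 14r + 49 = 0
Factored: (r + 7)² = 0
Repeated root: r = -7
General solution: y = (C₁ + C₂x)e^(-7x)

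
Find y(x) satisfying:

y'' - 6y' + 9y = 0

Characteristic equation: r² - 6r + 9 = 0
Factored: (r - 3)² = 0
Repeated root: r = 3
General solution: y = (C₁ + C₂x)e^(3x)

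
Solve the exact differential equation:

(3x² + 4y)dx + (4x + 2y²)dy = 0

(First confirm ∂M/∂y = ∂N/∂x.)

Verify exactness: ∂M/∂y = ∂N/∂x ✓
Find F(x,y) such that ∂F/∂x = M, ∂F/∂y = N
Solution: x³ + 4xy + 2y³/3 = C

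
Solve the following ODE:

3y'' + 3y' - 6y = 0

Characteristic equation: 3r² + 3r - 6 = 0
Divide by 3: r² + r - 2 = 0
Roots: r = 1, -2 (distinct real)
General solution: y = C₁e^x + C₂e^(-2x)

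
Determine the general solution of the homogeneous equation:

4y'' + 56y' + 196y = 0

Characteristic equation: 4r² + 56r + 196 = 0
Divide by 4: r² + 14r + 49 = 0
Factored: (r + 7)² = 0
Repeated root: r = -7
General solution: y = (C₁ + C₂x)e^(-7x)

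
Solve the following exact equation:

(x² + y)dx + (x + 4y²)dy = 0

Verify exactness: ∂M/∂y = ∂N/∂x ✓
Find F(x,y) such that ∂F/∂x = M, ∂F/∂y = N
Solution: x³/3 + xy + 4y³/3 = C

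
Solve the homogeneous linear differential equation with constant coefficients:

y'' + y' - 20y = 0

Characteristic equation: r² + r - 20 = 0
Roots: r = 4, -5 (distinct real)
General solution: y = C₁e^(4x) + C₂e^(-5x)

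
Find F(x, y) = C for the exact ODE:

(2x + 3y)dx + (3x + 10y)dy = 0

Verify exactness: ∂M/∂y = ∂N/∂x ✓
Find F(x,y) such that ∂F/∂x = M, ∂F/∂y = N
Solution: x² + 3xy + 5y² = C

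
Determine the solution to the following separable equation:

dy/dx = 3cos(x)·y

Separating variables and integrating:
ln|y| = 3sin(x) + C

General solution: y = Ce^(3sin(x))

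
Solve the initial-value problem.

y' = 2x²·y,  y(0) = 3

General solution: y = Ce^(2x³/3)
Applying IC y(0) = 3:
Particular solution: y = 3e^(2x³/3)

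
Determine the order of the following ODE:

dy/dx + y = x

The order is 1 (highest derivative is of order 1).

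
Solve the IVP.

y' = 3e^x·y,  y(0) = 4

General solution: y = Ce^(3e^x)
Applying IC y(0) = 4:
Particular solution: y = 4e^(3(e^x - 1))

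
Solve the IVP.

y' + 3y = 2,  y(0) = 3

General solution: y = 2/3 + Ce^(-3x)
Applying y(0) = 3: C = 3 - 2/3 = 7/3
Particular solution: y = 2/3 + (7/3)e^(-3x)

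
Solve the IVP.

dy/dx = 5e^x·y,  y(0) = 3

General solution: y = Ce^(5e^x)
Applying IC y(0) = 3:
Particular solution: y = 3e^(5(e^x - 1))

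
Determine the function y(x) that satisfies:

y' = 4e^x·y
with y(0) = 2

General solution: y = Ce^(4e^x)
Applying IC y(0) = 2:
Particular solution: y = 2e^(4(e^x - 1))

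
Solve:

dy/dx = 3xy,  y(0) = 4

General solution: y = Ce^(3x²/2)
Applying IC y(0) = 4:
Particular solution: y = 4e^(3x²/2)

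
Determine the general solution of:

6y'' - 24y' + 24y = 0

Characteristic equation: 6r² - 24r + 24 = 0
Divide by 6: r² - 4r + 4 = 0
Factored: (r - 2)² = 0
Repeated root: r = 2
General solution: y = (C₁ + C₂x)e^(2x)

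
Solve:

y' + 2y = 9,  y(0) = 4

General solution: y = 9/2 + Ce^(-2x)
Applying y(0) = 4: C = 4 - 9/2 = -1/2
Particular solution: y = 9/2 - (1/2)e^(-2x)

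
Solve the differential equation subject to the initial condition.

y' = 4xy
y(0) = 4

General solution: y = Ce^(2x²)
Applying IC y(0) = 4:
Particular solution: y = 4e^(2x²)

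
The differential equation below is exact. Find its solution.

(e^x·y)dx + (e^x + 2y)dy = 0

Verify exactness: ∂M/∂y = ∂N/∂x ✓
Find F(x,y) such that ∂F/∂x = M, ∂F/∂y = N
Solution: e^x·y + y² = C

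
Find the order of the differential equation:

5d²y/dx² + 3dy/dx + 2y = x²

The order is 2 (highest derivative is of order 2).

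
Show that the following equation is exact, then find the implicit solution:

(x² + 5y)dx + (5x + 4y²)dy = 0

Verify exactness: ∂M/∂y = ∂N/∂x ✓
Find F(x,y) such that ∂F/∂x = M, ∂F/∂y = N
Solution: x³/3 + 5xy + 4y³/3 = C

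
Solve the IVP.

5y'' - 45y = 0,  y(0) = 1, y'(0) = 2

General solution: y = C₁e^(3x) + C₂e^(-3x)
Applying ICs: C₁ = 5/6, C₂ = 1/6
Particular solution: y = (5/6)e^(3x) + (1/6)e^(-3x)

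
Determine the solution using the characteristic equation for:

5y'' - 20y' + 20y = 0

Characteristic equation: 5r² - 20r + 20 = 0
Divide by 5: r² - 4r + 4 = 0
Factored: (r - 2)² = 0
Repeated root: r = 2
General solution: y = (C₁ + C₂x)e^(2x)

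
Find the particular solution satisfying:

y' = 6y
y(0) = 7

General solution: y = Ce^(6x)
Applying IC y(0) = 7:
Particular solution: y = 7e^(6x)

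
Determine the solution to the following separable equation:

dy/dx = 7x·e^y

Separating variables and integrating:
-e^(-y) = 7x²/2 + C

General solution: y = -ln(C - 7x²/2)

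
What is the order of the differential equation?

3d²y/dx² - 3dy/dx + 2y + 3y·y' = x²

The order is 2 (highest derivative is of order 2).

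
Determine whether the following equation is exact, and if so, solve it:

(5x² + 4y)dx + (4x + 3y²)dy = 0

Verify exactness: ∂M/∂y = ∂N/∂x ✓
Find F(x,y) such that ∂F/∂x = M, ∂F/∂y = N
Solution: 5x³/3 + 4xy + y³ = C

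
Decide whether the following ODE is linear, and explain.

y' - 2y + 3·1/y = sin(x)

Nonlinear (1/y term)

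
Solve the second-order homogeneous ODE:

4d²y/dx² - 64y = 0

Characteristic equation: 4r² - 64 = 0
Divide by 4: r² - 16 = 0
Roots: r = 4, -4 (distinct real)
General solution: y = C₁e^(4x) + C₂e^(-4x)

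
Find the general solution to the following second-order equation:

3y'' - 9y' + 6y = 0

Characteristic equation: 3r² - 9r + 6 = 0
Divide by 3: r² - 3r + 2 = 0
Roots: r = 1, 2 (distinct real)
General solution: y = C₁e^x + C₂e^(2x)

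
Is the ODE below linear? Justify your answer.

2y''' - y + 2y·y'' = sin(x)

No. Nonlinear (y·y'' term)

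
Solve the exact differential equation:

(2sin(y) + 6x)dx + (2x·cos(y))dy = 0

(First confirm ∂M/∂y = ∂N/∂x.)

Verify exactness: ∂M/∂y = ∂N/∂x ✓
Find F(x,y) such that ∂F/∂x = M, ∂F/∂y = N
Solution: 2x·sin(y) + 3x² = C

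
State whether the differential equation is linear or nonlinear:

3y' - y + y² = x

Nonlinear (y² term)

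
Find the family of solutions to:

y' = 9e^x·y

Separating variables and integrating:
ln|y| = 9e^x + C

General solution: y = Ce^(9e^x)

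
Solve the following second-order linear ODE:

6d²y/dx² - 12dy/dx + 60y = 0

Characteristic equation: 6r² - 12r + 60 = 0
Divide by 6: r² - 2r + 10 = 0
Roots: r = 1 ± 3i (complex conjugates)
General solution: y = e^x(C₁cos(3x) + C₂sin(3x))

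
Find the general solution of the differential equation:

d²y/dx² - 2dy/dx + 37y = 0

Characteristic equation: r² - 2r + 37 = 0
Roots: r = 1 ± 6i (complex conjugates)
General solution: y = e^x(C₁cos(6x) + C₂sin(6x))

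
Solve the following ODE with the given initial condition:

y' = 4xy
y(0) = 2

General solution: y = Ce^(2x²)
Applying IC y(0) = 2:
Particular solution: y = 2e^(2x²)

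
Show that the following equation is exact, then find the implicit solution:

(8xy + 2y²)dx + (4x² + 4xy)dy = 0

Verify exactness: ∂M/∂y = ∂N/∂x ✓
Find F(x,y) such that ∂F/∂x = M, ∂F/∂y = N
Solution: 4x²y + 2xy² = C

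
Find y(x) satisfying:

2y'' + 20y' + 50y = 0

Characteristic equation: 2r² + 20r + 50 = 0
Divide by 2: r² + 10r + 25 = 0
Factored: (r + 5)² = 0
Repeated root: r = -5
General solution: y = (C₁ + C₂x)e^(-5x)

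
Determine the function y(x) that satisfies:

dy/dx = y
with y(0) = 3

General solution: y = Ce^x
Applying IC y(0) = 3:
Particular solution: y = 3e^x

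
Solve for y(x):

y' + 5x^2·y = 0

Using integrating factor method:

General solution: y = Ce^(-5x^3/3)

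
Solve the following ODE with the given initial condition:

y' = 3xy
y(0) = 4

General solution: y = Ce^(3x²/2)
Applying IC y(0) = 4:
Particular solution: y = 4e^(3x²/2)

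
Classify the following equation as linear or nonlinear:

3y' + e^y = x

Nonlinear (e^y is nonlinear in y)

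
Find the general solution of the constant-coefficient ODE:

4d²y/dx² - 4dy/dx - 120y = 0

Characteristic equation: 4r² - 4r - 120 = 0
Divide by 4: r² - r - 30 = 0
Roots: r = 6, -5 (distinct real)
General solution: y = C₁e^(6x) + C₂e^(-5x)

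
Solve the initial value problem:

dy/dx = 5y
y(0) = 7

General solution: y = Ce^(5x)
Applying IC y(0) = 7:
Particular solution: y = 7e^(5x)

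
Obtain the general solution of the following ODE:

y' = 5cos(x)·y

Separating variables and integrating:
ln|y| = 5sin(x) + C

General solution: y = Ce^(5sin(x))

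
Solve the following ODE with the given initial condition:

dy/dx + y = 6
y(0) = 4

General solution: y = 6 + Ce^(-x)
Applying y(0) = 4: C = 4 - 6 = -2
Particular solution: y = 6 - 2e^(-x)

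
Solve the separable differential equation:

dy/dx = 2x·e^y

Separating variables and integrating:
-e^(-y) = x² + C

General solution: y = -ln(C - x²)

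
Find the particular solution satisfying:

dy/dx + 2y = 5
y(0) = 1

General solution: y = 5/2 + Ce^(-2x)
Applying y(0) = 1: C = 1 - 5/2 = -3/2
Particular solution: y = 5/2 - (3/2)e^(-2x)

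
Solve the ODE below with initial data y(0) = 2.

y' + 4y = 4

General solution: y = 1 + Ce^(-4x)
Applying y(0) = 2: C = 2 - 1 = 1
Particular solution: y = 1 + e^(-4x)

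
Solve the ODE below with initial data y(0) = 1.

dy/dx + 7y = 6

General solution: y = 6/7 + Ce^(-7x)
Applying y(0) = 1: C = 1 - 6/7 = 1/7
Particular solution: y = 6/7 + (1/7)e^(-7x)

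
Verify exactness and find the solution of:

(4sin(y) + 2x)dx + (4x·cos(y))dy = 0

Verify exactness: ∂M/∂y = ∂N/∂x ✓
Find F(x,y) such that ∂F/∂x = M, ∂F/∂y = N
Solution: 4x·sin(y) + x² = C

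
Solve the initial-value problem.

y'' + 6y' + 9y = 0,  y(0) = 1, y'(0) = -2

General solution: y = (C₁ + C₂x)e^(-3x)
Repeated root r = -3
Applying ICs: C₁ = 1, C₂ = 1
Particular solution: y = (1 + x)e^(-3x)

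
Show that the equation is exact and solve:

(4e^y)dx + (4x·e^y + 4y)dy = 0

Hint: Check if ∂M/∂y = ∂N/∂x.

Verify exactness: ∂M/∂y = ∂N/∂x ✓
Find F(x,y) such that ∂F/∂x = M, ∂F/∂y = N
Solution: 4x·e^y + 2y² = C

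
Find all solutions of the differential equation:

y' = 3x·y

Separating variables and integrating:
ln|y| = 3x^2/2 + C

General solution: y = Ce^(3x^2/2)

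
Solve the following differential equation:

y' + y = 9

Using integrating factor method:

General solution: y = 9 + Ce^(-x)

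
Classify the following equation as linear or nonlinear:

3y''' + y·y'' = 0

Nonlinear (y·y'' term)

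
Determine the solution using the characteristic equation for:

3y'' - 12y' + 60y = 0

Characteristic equation: 3r² - 12r + 60 = 0
Divide by 3: r² - 4r + 20 = 0
Roots: r = 2 ± 4i (complex conjugates)
General solution: y = e^(2x)(C₁cos(4x) + C₂sin(4x))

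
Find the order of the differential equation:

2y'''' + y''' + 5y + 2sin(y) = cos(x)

The order is 4 (highest derivative is of order 4).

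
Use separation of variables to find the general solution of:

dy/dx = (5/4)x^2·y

Separating variables and integrating:
ln|y| = 5x^3/12 + C

General solution: y = Ce^(5x^3/12)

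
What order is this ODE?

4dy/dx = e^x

The order is 1 (highest derivative is of order 1).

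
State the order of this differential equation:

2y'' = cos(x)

The order is 2 (highest derivative is of order 2).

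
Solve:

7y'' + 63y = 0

Characteristic equation: 7r² + 63 = 0
Divide by 7: r² + 9 = 0
Roots: r = ±3i (complex conjugates)
General solution: y = C₁cos(3x) + C₂sin(3x)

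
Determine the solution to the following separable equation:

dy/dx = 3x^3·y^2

Separating variables and integrating:
-1/y = 3x^4/4 + C

General solution: y^-1 = (-3/4)x^4 + C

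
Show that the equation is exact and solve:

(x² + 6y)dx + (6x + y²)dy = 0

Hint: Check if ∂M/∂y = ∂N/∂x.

Verify exactness: ∂M/∂y = ∂N/∂x ✓
Find F(x,y) such that ∂F/∂x = M, ∂F/∂y = N
Solution: x³/3 + 6xy + y³/3 = C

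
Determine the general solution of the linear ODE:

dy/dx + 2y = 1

Using integrating factor method:

General solution: y = 1/2 + Ce^(-2x)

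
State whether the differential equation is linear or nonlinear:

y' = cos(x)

Linear (y and its derivatives appear to the first power only, no products of y terms)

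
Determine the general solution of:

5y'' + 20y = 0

Characteristic equation: 5r² + 20 = 0
Divide by 5: r² + 4 = 0
Roots: r = ±2i (complex conjugates)
General solution: y = C₁cos(2x) + C₂sin(2x)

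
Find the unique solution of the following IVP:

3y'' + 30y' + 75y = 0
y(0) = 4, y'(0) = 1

General solution: y = (C₁ + C₂x)e^(-5x)
Repeated root r = -5
Applying ICs: C₁ = 4, C₂ = 21
Particular solution: y = (4 + 21x)e^(-5x)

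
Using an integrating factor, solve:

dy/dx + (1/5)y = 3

Using integrating factor method:

General solution: y = 15 + Ce^(-x/5)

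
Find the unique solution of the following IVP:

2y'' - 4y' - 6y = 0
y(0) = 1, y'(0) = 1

General solution: y = C₁e^(3x) + C₂e^(-x)
Applying ICs: C₁ = 1/2, C₂ = 1/2
Particular solution: y = (1/2)e^(3x) + (1/2)e^(-x)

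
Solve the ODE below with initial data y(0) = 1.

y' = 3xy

General solution: y = Ce^(3x²/2)
Applying IC y(0) = 1:
Particular solution: y = e^(3x²/2)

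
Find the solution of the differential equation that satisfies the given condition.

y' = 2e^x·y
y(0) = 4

General solution: y = Ce^(2e^x)
Applying IC y(0) = 4:
Particular solution: y = 4e^(2(e^x - 1))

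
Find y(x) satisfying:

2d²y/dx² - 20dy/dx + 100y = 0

Characteristic equation: 2r² - 20r + 100 = 0
Divide by 2: r² - 10r + 50 = 0
Roots: r = 5 ± 5i (complex conjugates)
General solution: y = e^(5x)(C₁cos(5x) + C₂sin(5x))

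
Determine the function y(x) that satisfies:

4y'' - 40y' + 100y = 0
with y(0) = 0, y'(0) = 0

General solution: y = (C₁ + C₂x)e^(5x)
Repeated root r = 5
Applying ICs: C₁ = 0, C₂ = 0
Particular solution: y = 0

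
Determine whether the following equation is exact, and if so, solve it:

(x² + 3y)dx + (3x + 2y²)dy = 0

Verify exactness: ∂M/∂y = ∂N/∂x ✓
Find F(x,y) such that ∂F/∂x = M, ∂F/∂y = N
Solution: x³/3 + 3xy + 2y³/3 = C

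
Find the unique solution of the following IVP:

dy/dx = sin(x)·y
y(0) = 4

General solution: y = Ce^(-cos(x))
Applying IC y(0) = 4:
Particular solution: y = 4e^(1-cos(x))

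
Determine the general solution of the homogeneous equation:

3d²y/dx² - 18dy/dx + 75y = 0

Characteristic equation: 3r² - 18r + 75 = 0
Divide by 3: r² - 6r + 25 = 0
Roots: r = 3 ± 4i (complex conjugates)
General solution: y = e^(3x)(C₁cos(4x) + C₂sin(4x))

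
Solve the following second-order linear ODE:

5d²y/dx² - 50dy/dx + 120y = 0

Characteristic equation: 5r² - 50r + 120 = 0
Divide by 5: r² - 10r + 24 = 0
Roots: r = 4, 6 (distinct real)
General solution: y = C₁e^(4x) + C₂e^(6x)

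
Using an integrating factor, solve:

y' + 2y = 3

Using integrating factor method:

General solution: y = 3/2 + Ce^(-2x)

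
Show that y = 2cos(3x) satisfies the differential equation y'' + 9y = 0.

Verification:
y'' = -18cos(3x)
y'' + 9y = 0 ✓

Yes, it is a solution.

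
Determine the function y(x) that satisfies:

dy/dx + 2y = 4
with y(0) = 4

General solution: y = 2 + Ce^(-2x)
Applying y(0) = 4: C = 4 - 2 = 2
Particular solution: y = 2 + 2e^(-2x)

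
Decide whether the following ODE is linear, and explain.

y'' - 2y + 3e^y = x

Nonlinear (e^y is nonlinear in y)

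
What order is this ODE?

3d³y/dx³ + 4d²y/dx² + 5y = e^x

The order is 3 (highest derivative is of order 3).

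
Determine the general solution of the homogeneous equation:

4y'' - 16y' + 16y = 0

Characteristic equation: 4r² - 16r + 16 = 0
Divide by 4: r² - 4r + 4 = 0
Factored: (r - 2)² = 0
Repeated root: r = 2
General solution: y = (C₁ + C₂x)e^(2x)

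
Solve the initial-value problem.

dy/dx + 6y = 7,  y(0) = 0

General solution: y = 7/6 + Ce^(-6x)
Applying y(0) = 0: C = 0 - 7/6 = -7/6
Particular solution: y = 7/6 - (7/6)e^(-6x)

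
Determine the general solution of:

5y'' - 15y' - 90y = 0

Characteristic equation: 5r² - 15r - 90 = 0
Divide by 5: r² - 3r - 18 = 0
Roots: r = 6, -3 (distinct real)
General solution: y = C₁e^(6x) + C₂e^(-3x)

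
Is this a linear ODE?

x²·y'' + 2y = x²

Yes. Linear (y and its derivatives appear to the first power only, no products of y terms)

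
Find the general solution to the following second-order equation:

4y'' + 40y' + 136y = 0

Characteristic equation: 4r² + 40r + 136 = 0
Divide by 4: r² + 10r + 34 = 0
Roots: r = -5 ± 3i (complex conjugates)
General solution: y = e^(-5x)(C₁cos(3x) + C₂sin(3x))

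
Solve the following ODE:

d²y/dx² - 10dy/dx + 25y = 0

Characteristic equation: r² - 10r + 25 = 0
Factored: (r - 5)² = 0
Repeated root: r = 5
General solution: y = (C₁ + C₂x)e^(5x)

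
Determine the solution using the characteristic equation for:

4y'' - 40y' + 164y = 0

Characteristic equation: 4r² - 40r + 164 = 0
Divide by 4: r² - 10r + 41 = 0
Roots: r = 5 ± 4i (complex conjugates)
General solution: y = e^(5x)(C₁cos(4x) + C₂sin(4x))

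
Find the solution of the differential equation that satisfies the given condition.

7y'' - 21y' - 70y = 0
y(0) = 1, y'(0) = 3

General solution: y = C₁e^(5x) + C₂e^(-2x)
Applying ICs: C₁ = 5/7, C₂ = 2/7
Particular solution: y = (5/7)e^(5x) + (2/7)e^(-2x)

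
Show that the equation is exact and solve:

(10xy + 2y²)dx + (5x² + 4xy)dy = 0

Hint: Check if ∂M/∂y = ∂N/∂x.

Verify exactness: ∂M/∂y = ∂N/∂x ✓
Find F(x,y) such that ∂F/∂x = M, ∂F/∂y = N
Solution: 5x²y + 2xy² = C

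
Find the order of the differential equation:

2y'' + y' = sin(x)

The order is 2 (highest derivative is of order 2).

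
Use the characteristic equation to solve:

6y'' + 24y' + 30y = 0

Characteristic equation: 6r² + 24r + 30 = 0
Divide by 6: r² + 4r + 5 = 0
Roots: r = -2 ± i (complex conjugates)
General solution: y = e^(-2x)(C₁cos(x) + C₂sin(x))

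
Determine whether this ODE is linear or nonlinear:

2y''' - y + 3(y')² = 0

Nonlinear ((y')² term)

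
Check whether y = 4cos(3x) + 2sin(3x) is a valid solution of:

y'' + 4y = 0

Verification:
y'' = -36cos(3x) - 18sin(3x)
y'' + 4y ≠ 0 (frequency mismatch: got 9 instead of 4)

No, it is not a solution.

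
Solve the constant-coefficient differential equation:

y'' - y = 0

Characteristic equation: r² - 1 = 0
Roots: r = 1, -1 (distinct real)
General solution: y = C₁e^x + C₂e^(-x)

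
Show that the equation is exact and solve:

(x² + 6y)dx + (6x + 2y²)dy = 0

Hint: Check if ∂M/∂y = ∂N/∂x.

Verify exactness: ∂M/∂y = ∂N/∂x ✓
Find F(x,y) such that ∂F/∂x = M, ∂F/∂y = N
Solution: x³/3 + 6xy + 2y³/3 = C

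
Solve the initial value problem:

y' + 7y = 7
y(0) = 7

General solution: y = 1 + Ce^(-7x)
Applying y(0) = 7: C = 7 - 1 = 6
Particular solution: y = 1 + 6e^(-7x)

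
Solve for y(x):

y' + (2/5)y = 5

Using integrating factor method:

General solution: y = 25/2 + Ce^(-2x/5)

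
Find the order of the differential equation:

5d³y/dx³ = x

The order is 3 (highest derivative is of order 3).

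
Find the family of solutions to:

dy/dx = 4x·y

Separating variables and integrating:
ln|y| = 2x^2 + C

General solution: y = Ce^(2x^2)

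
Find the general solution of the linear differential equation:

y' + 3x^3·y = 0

Using integrating factor method:

General solution: y = Ce^(-3x^4/4)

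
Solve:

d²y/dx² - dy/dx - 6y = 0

Characteristic equation: r² - r - 6 = 0
Roots: r = 3, -2 (distinct real)
General solution: y = C₁e^(3x) + C₂e^(-2x)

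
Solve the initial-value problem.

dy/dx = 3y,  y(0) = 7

General solution: y = Ce^(3x)
Applying IC y(0) = 7:
Particular solution: y = 7e^(3x)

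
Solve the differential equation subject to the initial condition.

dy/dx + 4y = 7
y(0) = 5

General solution: y = 7/4 + Ce^(-4x)
Applying y(0) = 5: C = 5 - 7/4 = 13/4
Particular solution: y = 7/4 + (13/4)e^(-4x)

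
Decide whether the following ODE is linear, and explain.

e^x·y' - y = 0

Linear (y and its derivatives appear to the first power only, no products of y terms)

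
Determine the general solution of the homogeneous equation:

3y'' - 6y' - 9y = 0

Characteristic equation: 3r² - 6r - 9 = 0
Divide by 3: r² - 2r - 3 = 0
Roots: r = 3, -1 (distinct real)
General solution: y = C₁e^(3x) + C₂e^(-x)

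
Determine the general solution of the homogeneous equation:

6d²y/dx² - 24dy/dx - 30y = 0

Characteristic equation: 6r² - 24r - 30 = 0
Divide by 6: r² - 4r - 5 = 0
Roots: r = 5, -1 (distinct real)
General solution: y = C₁e^(5x) + C₂e^(-x)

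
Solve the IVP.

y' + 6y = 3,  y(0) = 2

General solution: y = 1/2 + Ce^(-6x)
Applying y(0) = 2: C = 2 - 1/2 = 3/2
Particular solution: y = 1/2 + (3/2)e^(-6x)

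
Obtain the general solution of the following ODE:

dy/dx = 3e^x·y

Separating variables and integrating:
ln|y| = 3e^x + C

General solution: y = Ce^(3e^x)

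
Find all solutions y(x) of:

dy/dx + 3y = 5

Using integrating factor method:

General solution: y = 5/3 + Ce^(-3x)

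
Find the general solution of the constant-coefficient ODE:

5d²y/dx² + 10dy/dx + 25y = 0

Characteristic equation: 5r² + 10r + 25 = 0
Divide by 5: r² + 2r + 5 = 0
Roots: r = -1 ± 2i (complex conjugates)
General solution: y = e^(-x)(C₁cos(2x) + C₂sin(2x))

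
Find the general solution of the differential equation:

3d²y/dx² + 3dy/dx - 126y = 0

Characteristic equation: 3r² + 3r - 126 = 0
Divide by 3: r² + r - 42 = 0
Roots: r = 6, -7 (distinct real)
General solution: y = C₁e^(6x) + C₂e^(-7x)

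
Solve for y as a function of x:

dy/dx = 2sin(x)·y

Separating variables and integrating:
ln|y| = -2cos(x) + C

General solution: y = Ce^(-2cos(x))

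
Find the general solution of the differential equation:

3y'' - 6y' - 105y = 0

Characteristic equation: 3r² - 6r - 105 = 0
Divide by 3: r² - 2r - 35 = 0
Roots: r = 7, -5 (distinct real)
General solution: y = C₁e^(7x) + C₂e^(-5x)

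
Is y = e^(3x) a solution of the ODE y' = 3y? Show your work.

Verification:
y = e^(3x)
y' = 3e^(3x)
3y = 3e^(3x)
y' = 3y ✓

Yes, it is a solution.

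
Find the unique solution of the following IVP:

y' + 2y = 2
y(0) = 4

General solution: y = 1 + Ce^(-2x)
Applying y(0) = 4: C = 4 - 1 = 3
Particular solution: y = 1 + 3e^(-2x)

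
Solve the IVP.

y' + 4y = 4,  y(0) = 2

General solution: y = 1 + Ce^(-4x)
Applying y(0) = 2: C = 2 - 1 = 1
Particular solution: y = 1 + e^(-4x)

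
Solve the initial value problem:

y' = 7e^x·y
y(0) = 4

General solution: y = Ce^(7e^x)
Applying IC y(0) = 4:
Particular solution: y = 4e^(7(e^x - 1))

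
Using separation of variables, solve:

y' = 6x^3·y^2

Separating variables and integrating:
-1/y = 3x^4/2 + C

General solution: y^-1 = (-3/2)x^4 + C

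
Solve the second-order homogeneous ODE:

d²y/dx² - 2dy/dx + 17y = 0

Characteristic equation: r² - 2r + 17 = 0
Roots: r = 1 ± 4i (complex conjugates)
General solution: y = e^x(C₁cos(4x) + C₂sin(4x))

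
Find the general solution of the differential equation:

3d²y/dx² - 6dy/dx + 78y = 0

Characteristic equation: 3r² - 6r + 78 = 0
Divide by 3: r² - 2r + 26 = 0
Roots: r = 1 ± 5i (complex conjugates)
General solution: y = e^x(C₁cos(5x) + C₂sin(5x))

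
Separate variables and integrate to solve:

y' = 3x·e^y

Separating variables and integrating:
-e^(-y) = 3x²/2 + C

General solution: y = -ln(C - 3x²/2)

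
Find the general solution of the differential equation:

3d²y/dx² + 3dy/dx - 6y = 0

Characteristic equation: 3r² + 3r - 6 = 0
Divide by 3: r² + r - 2 = 0
Roots: r = 1, -2 (distinct real)
General solution: y = C₁e^x + C₂e^(-2x)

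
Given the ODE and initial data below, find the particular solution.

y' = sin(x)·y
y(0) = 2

General solution: y = Ce^(-cos(x))
Applying IC y(0) = 2:
Particular solution: y = 2e^(1-cos(x))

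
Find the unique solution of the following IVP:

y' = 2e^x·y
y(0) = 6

General solution: y = Ce^(2e^x)
Applying IC y(0) = 6:
Particular solution: y = 6e^(2(e^x - 1))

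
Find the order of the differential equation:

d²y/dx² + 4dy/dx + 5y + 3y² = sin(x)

The order is 2 (highest derivative is of order 2).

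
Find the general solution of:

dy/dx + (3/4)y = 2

Using integrating factor method:

General solution: y = 8/3 + Ce^(-3x/4)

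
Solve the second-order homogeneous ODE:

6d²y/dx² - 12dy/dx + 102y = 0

Characteristic equation: 6r² - 12r + 102 = 0
Divide by 6: r² - 2r + 17 = 0
Roots: r = 1 ± 4i (complex conjugates)
General solution: y = e^x(C₁cos(4x) + C₂sin(4x))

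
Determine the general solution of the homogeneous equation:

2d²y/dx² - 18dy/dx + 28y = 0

Characteristic equation: 2r² - 18r + 28 = 0
Divide by 2: r² - 9r + 14 = 0
Roots: r = 7, 2 (distinct real)
General solution: y = C₁e^(7x) + C₂e^(2x)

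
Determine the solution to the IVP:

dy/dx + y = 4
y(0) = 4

General solution: y = 4 + Ce^(-x)
Applying y(0) = 4: C = 4 - 4 = 0
Particular solution: y = 4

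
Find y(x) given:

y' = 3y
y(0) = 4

General solution: y = Ce^(3x)
Applying IC y(0) = 4:
Particular solution: y = 4e^(3x)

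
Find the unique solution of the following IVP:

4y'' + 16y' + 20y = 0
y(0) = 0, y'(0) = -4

General solution: y = e^(-2x)(C₁cos(x) + C₂sin(x))
Complex roots r = -2 ± i
Applying ICs: C₁ = 0, C₂ = -4
Particular solution: y = e^(-2x)(-4sin(x))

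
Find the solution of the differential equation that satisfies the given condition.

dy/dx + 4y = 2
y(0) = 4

General solution: y = 1/2 + Ce^(-4x)
Applying y(0) = 4: C = 4 - 1/2 = 7/2
Particular solution: y = 1/2 + (7/2)e^(-4x)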